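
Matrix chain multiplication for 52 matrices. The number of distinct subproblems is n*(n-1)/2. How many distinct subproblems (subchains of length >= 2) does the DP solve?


Subproblems are indexed by (i, j) where i < j.
Number of such pairs = n*(n-1)/2
= 52 * 51 / 2
= 1326


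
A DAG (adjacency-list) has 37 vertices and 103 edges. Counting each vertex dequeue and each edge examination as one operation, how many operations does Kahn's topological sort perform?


V = 37 (vertex processing)
E = 103 (edge processing)
V + E = 37 + 103 = 140


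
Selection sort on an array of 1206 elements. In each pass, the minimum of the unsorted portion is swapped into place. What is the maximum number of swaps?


Selection sort performs one swap per pass:
  Pass 1: find min in positions 0 to 1205, swap with position 0
  Pass 2: find min in positions 1 to 1205, swap with position 1
  Pass 3: find min in positions 2 to 1205, swap with position 2
  Pass 4: find min in positions 3 to 1205, swap with position 3
  Pass 5: find min in positions 4 to 1205, swap with position 4
  ... (1200 more passes)
Total passes (and swaps) = n - 1 = 1206 - 1 = 1205


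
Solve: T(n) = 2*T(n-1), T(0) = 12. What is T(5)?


Unrolling:
T(5) = 2*T(4) = 2^2*T(3) = ... = 2^5*T(0)
= 2^5 * 12
= 32 * 12 = 384


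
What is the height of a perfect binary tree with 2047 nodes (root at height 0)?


A perfect binary tree with 2047 nodes:
  2047 = 2^11 - 1
  Levels: 0, 1, ..., 10
  Height = 10


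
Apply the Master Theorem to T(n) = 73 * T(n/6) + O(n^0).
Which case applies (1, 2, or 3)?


The Master Theorem: T(n) = a*T(n/b) + O(n^c)
  a = 73, b = 6, c = 0
log_b(a) = log_6(73) ~ 2.395
Compare b^c with a: 6^0 = 1 < 73, so c < log_b(a).
Since c < log_b(a), Case 1 applies.
T(n) = O(n^(log_6 73)) ~ O(n^2.395)
Master Theorem case = 1


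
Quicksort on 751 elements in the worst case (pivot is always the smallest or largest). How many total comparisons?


In the worst case, each partition step picks the worst pivot:
  Partition 1: 750 comparisons (n-1 elements to compare)
  Partition 2: 749 comparisons
  Partition 3: 748 comparisons
  Partition 4: 747 comparisons
  Partition 5: 746 comparisons
  ...
  Last partition: 0 comparisons
Total = (n-1) + (n-2) + ... + 1 + 0 = n*(n-1)/2
= 751*750/2 = 281625


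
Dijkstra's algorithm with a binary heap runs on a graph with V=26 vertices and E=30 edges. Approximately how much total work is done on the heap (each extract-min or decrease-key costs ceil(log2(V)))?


Dijkstra with a binary heap: each vertex is extracted once, each edge may relax once.
Each heap operation costs O(log V).
V + E = 26 + 30 = 56
ceil(log2(26)) = 5 (since 2^4 = 16 < 26 <= 32 = 2^5)
Total heap work = (V+E) * ceil(log2(V)) = 56 * 5 = 280


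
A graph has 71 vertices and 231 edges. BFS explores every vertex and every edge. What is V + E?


A full BFS traversal dequeues each vertex once and examines each edge once.
Vertex visits: 71
Edge visits: 231
V + E = 71 + 231 = 302


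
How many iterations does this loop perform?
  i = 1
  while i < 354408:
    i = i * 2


The loop variable doubles each iteration:
i = 1 -> 2 -> 4 -> 8 -> 16 -> 32 -> 64 -> 128 -> 256 -> 512 -> 1024 -> 2048 -> 4096 -> 8192 -> 16384 -> 32768 -> 65536 -> 131072 -> 262144 -> 524288 (stop, 524288 >= 354408)
Number of doublings = ceil(log2(354408)) = 19


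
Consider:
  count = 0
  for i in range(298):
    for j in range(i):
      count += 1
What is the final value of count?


For each i, the inner loop runs i times:
  i=0: inner runs 0 times
  i=1: inner runs 1 time
  i=2: inner runs 2 times
  i=3: inner runs 3 times
  i=4: inner runs 4 times
  i=5: inner runs 5 times
  i=6: inner runs 6 times
  i=7: inner runs 7 times
  ...
Total = 0 + 1 + 2 + ... + 297 = 298*(298-1)/2 = 44253


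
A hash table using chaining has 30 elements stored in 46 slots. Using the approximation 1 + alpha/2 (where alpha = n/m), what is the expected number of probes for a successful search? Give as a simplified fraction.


Load factor alpha = n/m = 30/46
Expected probes = 1 + alpha/2 = 1 + 30/(2*46)
= 1 + 30/92
= 92/92 + 30/92
= 122/92
Simplify: 61/46


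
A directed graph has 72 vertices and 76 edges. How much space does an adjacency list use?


Adjacency list: one list head per vertex + one entry per edge
Vertex heads: 72
Edge entries: 76
Total = 72 + 76 = 148


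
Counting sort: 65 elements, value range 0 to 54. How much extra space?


n = 65 (output array)
k = 55 (count array for 55 distinct values)
Extra space = 65 + 55 = 120


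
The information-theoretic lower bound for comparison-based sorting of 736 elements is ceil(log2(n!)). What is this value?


A binary decision tree of height h has at most 2^h leaves and needs at least n! of them, so h >= ceil(log2(n!)).
736! is far too large to multiply out, so use Stirling's series:
  ln(n!) ~ n ln n - n + (1/2) ln(2 pi n) + 1/(12n)  (error below 1/(360 n^3), negligible here)
  ln(736) = 6.6012301
  n ln n = 736 * 6.6012301 = 4858.5054
  (1/2) ln(2 pi * 736) = (1/2) ln(4624.4244) = 4.2196
  1/(12*736) = 0.0001
  ln(736!) ~ 4858.5054 - 736 + 4.2196 + 0.0001 = 4126.7251
Convert to base 2: log2(736!) = 4126.7251 / ln 2 = 4126.7251 / 0.69314718 = 5953.6058
ceil(5953.6058) = 5954


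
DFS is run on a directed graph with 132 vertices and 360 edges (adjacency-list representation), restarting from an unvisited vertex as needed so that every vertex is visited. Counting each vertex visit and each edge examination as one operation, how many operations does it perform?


A full DFS traversal processes each vertex exactly once (push/pop on stack).
Each directed edge is examined once.
V = 132, E = 360
V + E = 492


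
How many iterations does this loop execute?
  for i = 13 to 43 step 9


The loop variable i takes values starting at 13 and increments by 9 each iteration.
Sequence: i = 13, 22, 31, 40
The upper bound 43 is inclusive, so the count is floor((last - first) / step) + 1:
floor((43 - 13) / 9) + 1 = floor(30/9) + 1 = 3 + 1 = 4


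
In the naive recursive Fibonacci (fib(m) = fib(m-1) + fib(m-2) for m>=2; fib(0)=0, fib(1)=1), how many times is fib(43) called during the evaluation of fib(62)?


Let N(m) = number of times fib(m) is called while evaluating fib(62).
N(62) = 1 (the initial call).
N(61) = 1 (only fib(62) calls it).
For 1 <= m <= 60: fib(m) is called by fib(m+1) and fib(m+2), so
  N(m) = N(m+1) + N(m+2).
fib(0) is called only by fib(2), so N(0) = N(2).
Walk down from m=62:
  N(62)=1, N(61)=1, N(60)=2, N(59)=3, N(58)=5, N(57)=8, N(56)=13, N(55)=21, N(54)=34, N(53)=55, N(52)=89, N(51)=144, N(50)=233, N(49)=377, N(48)=610, N(47)=987, N(46)=1597, N(45)=2584, N(44)=4181, N(43)=6765
N(43) = 6765


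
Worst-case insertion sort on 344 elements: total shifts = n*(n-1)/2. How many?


Sum of shifts = 1 + 2 + 3 + ... + 343
= 344 * 343 / 2
= 117992 / 2
= 58996


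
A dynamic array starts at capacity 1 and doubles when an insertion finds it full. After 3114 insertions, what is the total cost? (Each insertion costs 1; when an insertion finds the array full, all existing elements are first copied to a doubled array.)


Insertion cost: 3114 (one per element)
Resizes occur just before inserting elements 2, 3, 5, 9, ...
Elements copied at each resize: 1 + 2 + 4 + 8 + 16 + 32 + 64 + 128 + 256 + 512 + 1024 + 2048
Sum of copies = 4095 (geometric series: 2^k - 1)
Total = 3114 + 4095 = 7209


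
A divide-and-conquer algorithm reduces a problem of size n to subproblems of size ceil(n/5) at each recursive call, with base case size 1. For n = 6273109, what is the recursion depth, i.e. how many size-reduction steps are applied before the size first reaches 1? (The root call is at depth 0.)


Each step divides the size by 5 (rounding up); after k steps the size is ceil(n/5^k), which equals 1 exactly when 5^k >= n.
So the depth is the smallest k with 5^k >= 6273109, i.e. ceil(log_5(6273109)).
5^9 = 1953125 < 6273109 <= 9765625 = 5^10
Recursion depth = 10


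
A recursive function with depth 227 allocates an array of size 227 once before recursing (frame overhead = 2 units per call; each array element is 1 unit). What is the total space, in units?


Array allocation: 227 units (allocated once)
Stack frames: 227 deep * 2 per frame = 454 units
Total = 227 + 454 = 681


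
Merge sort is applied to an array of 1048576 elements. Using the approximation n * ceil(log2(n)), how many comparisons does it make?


Merge sort divides the array into halves recursively.
Number of levels = ceil(log2(1048576)) = 20
At each level, approximately n = 1048576 comparisons are needed for merging.
Total comparisons ~ n * ceil(log2(n)) = 1048576 * 20 = 20971520


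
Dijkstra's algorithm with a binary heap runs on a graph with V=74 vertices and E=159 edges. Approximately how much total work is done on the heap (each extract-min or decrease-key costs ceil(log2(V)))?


Dijkstra with a binary heap: each vertex is extracted once, each edge may relax once.
Each heap operation costs O(log V).
V + E = 74 + 159 = 233
ceil(log2(74)) = 7 (since 2^6 = 64 < 74 <= 128 = 2^7)
Total heap work = (V+E) * ceil(log2(V)) = 233 * 7 = 1631


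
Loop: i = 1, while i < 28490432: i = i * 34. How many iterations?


i multiplies by 34 each step:
i = 1 -> 34 -> 1156 -> 39304 -> 1336336 -> 45435424 (stop)
Iterations = ceil(log_34(28490432)) = 5


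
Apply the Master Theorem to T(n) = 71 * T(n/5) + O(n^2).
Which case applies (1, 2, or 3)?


The Master Theorem: T(n) = a*T(n/b) + O(n^c)
  a = 71, b = 5, c = 2
log_b(a) = log_5(71) ~ 2.649
Compare b^c with a: 5^2 = 25 < 71, so c < log_b(a).
Since c < log_b(a), Case 1 applies.
T(n) = O(n^(log_5 71)) ~ O(n^2.649)
Master Theorem case = 1


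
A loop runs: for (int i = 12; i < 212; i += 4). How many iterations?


Loop starts at i = 12, increments by 4, stops when i >= 212.
Number of iterations = ceil((212 - 12) / 4)
= ceil(200 / 4)
= 50


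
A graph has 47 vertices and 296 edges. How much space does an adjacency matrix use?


Adjacency matrix: V x V grid of entries
Space = V^2 = 47^2 = 47 * 47 = 2209


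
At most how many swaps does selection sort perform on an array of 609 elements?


Each of the 608 passes places one element in its final position.
Pass 1: swap minimum into position 0
Pass 2: swap minimum of remaining into position 1
...
Pass 608: last two elements, one swap
Maximum swaps = 609 - 1 = 608


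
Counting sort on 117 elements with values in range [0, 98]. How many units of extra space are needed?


Output array size: 117 (to store sorted result)
Count array size: 99 (one slot per possible value, range 0 to 98)
Total extra space = 117 + 99 = 216


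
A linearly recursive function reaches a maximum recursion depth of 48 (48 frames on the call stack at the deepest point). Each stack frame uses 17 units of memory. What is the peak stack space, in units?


Maximum recursion depth = 48 frames
Memory per frame = 17 units
Total stack space = depth * frame_size
= 48 * 17 = 816


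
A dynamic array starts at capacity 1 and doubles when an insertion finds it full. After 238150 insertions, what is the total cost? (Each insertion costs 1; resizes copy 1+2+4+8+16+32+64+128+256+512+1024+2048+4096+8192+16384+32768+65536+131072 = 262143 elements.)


Insertion cost: 238150 (one per element)
Resizes occur just before inserting elements 2, 3, 5, 9, ...
Elements copied at each resize: 1 + 2 + 4 + 8 + 16 + 32 + 64 + 128 + 256 + 512 + 1024 + 2048 + 4096 + 8192 + 16384 + 32768 + 65536 + 131072
Sum of copies = 262143 (geometric series: 2^k - 1)
Total = 238150 + 262143 = 500293


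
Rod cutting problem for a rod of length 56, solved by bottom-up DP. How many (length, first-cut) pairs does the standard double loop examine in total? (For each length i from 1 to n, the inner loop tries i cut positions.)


For each subproblem length i = 1..56, the inner loop considers i possible first cuts.
Total = 1 + 2 + ... + 56
= 56*(56+1)/2
= 56*57/2 = 1596


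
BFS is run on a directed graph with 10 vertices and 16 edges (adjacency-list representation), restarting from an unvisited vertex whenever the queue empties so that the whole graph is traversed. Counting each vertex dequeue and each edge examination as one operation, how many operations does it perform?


A full BFS traversal dequeues each vertex exactly once and examines each directed edge exactly once.
V = 10 (vertex processing cost)
E = 16 (edge examination cost)
Total operations proportional to V + E = 10 + 16 = 26


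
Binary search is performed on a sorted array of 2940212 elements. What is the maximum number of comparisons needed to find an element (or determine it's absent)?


Binary search halves the search space each comparison:
  Step 1: search space = 2940212 -> 1470106
  Step 2: search space = 1470106 -> 735053
  Step 3: search space = 735053 -> 367526
  Step 4: search space = 367526 -> 183763
  Step 5: search space = 183763 -> 91881
  Step 6: search space = 91881 -> 45940
  Step 7: search space = 45940 -> 22970
  Step 8: search space = 22970 -> 11485
  Step 9: search space = 11485 -> 5742
  Step 10: search space = 5742 -> 2871
  Step 11: search space = 2871 -> 1435
  Step 12: search space = 1435 -> 717
  Step 13: search space = 717 -> 358
  Step 14: search space = 358 -> 179
  Step 15: search space = 179 -> 89
  Step 16: search space = 89 -> 44
  Step 17: search space = 44 -> 22
  Step 18: search space = 22 -> 11
  Step 19: search space = 11 -> 5
  Step 20: search space = 5 -> 2
  Step 21: search space = 2 -> 1
  Step 22: search space = 1 (final check)
Maximum comparisons = floor(log2(2940212)) + 1 = 21 + 1 = 22


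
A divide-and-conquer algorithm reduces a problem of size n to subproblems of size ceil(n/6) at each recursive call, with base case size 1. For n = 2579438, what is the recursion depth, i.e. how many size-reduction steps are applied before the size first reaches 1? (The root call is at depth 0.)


Each step divides the size by 6 (rounding up); after k steps the size is ceil(n/6^k), which equals 1 exactly when 6^k >= n.
So the depth is the smallest k with 6^k >= 2579438, i.e. ceil(log_6(2579438)).
6^8 = 1679616 < 2579438 <= 10077696 = 6^9
Recursion depth = 9


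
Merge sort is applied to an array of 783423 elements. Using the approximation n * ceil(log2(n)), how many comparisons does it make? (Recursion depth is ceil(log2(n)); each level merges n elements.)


Merge sort divides the array into halves recursively.
Number of levels = ceil(log2(783423)) = 20
At each level, approximately n = 783423 comparisons are needed for merging.
Total comparisons ~ n * ceil(log2(n)) = 783423 * 20 = 15668460


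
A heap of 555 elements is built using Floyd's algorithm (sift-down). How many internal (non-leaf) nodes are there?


Leaf nodes occupy roughly half the array.
Sift-down is called for each internal node, starting from the last one.
Internal nodes = floor(n/2) = floor(555/2) = 277


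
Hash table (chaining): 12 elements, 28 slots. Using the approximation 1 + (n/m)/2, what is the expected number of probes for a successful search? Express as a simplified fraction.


Computing expected probes:
alpha = 12/28
= 1 + alpha/2
= 1 + 12/(2*28)
= (2*28 + 12) / (2*28)
= 68/56 = 17/14


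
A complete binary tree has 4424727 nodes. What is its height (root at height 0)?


In a complete binary tree, level k holds nodes 2^k .. 2^(k+1)-1 (1-indexed).
Height = floor(log2(n)) = floor(log2(4424727)) = 22
Check: 2^22 = 4194304 <= 4424727 < 8388608 = 2^23


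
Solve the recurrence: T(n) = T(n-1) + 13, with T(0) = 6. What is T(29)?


Unrolling the recurrence:
T(29) = T(28) + 13
       = T(27) + 13 + 13
       = T(26) + 13*3
       ...
       = T(0) + 13*29
       = 6 + 377 = 383


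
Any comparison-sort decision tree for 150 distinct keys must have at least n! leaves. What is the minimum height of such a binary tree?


A binary decision tree of height h has at most 2^h leaves and needs at least n! of them, so h >= ceil(log2(n!)).
150! is far too large to multiply out, so use Stirling's series:
  ln(n!) ~ n ln n - n + (1/2) ln(2 pi n) + 1/(12n)  (error below 1/(360 n^3), negligible here)
  ln(150) = 5.0106353
  n ln n = 150 * 5.0106353 = 751.5953
  (1/2) ln(2 pi * 150) = (1/2) ln(942.4778) = 3.4243
  1/(12*150) = 0.0006
  ln(150!) ~ 751.5953 - 150 + 3.4243 + 0.0006 = 605.0202
Convert to base 2: log2(150!) = 605.0202 / ln 2 = 605.0202 / 0.69314718 = 872.8596
ceil(872.8596) = 873


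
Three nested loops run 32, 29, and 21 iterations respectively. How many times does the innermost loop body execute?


Loop 1 (outermost): 32 iterations
Loop 2 (middle): 29 iterations per outer
Loop 3 (innermost): 21 iterations per middle
Total = 32 * 29 * 21 = 19488


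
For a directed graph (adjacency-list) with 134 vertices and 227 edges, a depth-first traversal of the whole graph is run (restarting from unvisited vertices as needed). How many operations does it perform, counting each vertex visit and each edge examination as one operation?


A full DFS traversal visits each vertex once and examines each edge once.
V = 134
E = 227
Sum = 134 + 227 = 361


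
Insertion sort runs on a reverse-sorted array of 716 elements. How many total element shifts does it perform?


Sum of shifts = 1 + 2 + 3 + ... + 715
= 716 * 715 / 2
= 511940 / 2
= 255970


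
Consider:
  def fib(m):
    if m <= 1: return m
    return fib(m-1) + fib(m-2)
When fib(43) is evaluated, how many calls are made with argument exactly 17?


Let N(m) = number of times fib(m) is called while evaluating fib(43).
N(43) = 1 (the initial call).
N(42) = 1 (only fib(43) calls it).
For 1 <= m <= 41: fib(m) is called by fib(m+1) and fib(m+2), so
  N(m) = N(m+1) + N(m+2).
fib(0) is called only by fib(2), so N(0) = N(2).
Walk down from m=43:
  N(43)=1, N(42)=1, N(41)=2, N(40)=3, N(39)=5, N(38)=8, N(37)=13, N(36)=21, N(35)=34, N(34)=55, N(33)=89, N(32)=144, N(31)=233, N(30)=377, N(29)=610, N(28)=987, N(27)=1597, N(26)=2584, N(25)=4181, N(24)=6765, N(23)=10946, N(22)=17711, N(21)=28657, N(20)=46368, N(19)=75025, N(18)=121393, N(17)=196418
N(17) = 196418


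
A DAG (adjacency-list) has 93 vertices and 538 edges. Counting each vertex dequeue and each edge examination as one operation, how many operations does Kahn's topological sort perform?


V = 93 (vertex processing)
E = 538 (edge processing)
V + E = 93 + 538 = 631


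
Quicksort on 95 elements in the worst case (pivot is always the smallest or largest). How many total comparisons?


In the worst case, each partition step picks the worst pivot:
  Partition 1: 94 comparisons (n-1 elements to compare)
  Partition 2: 93 comparisons
  Partition 3: 92 comparisons
  Partition 4: 91 comparisons
  Partition 5: 90 comparisons
  ...
  Last partition: 0 comparisons
Total = (n-1) + (n-2) + ... + 1 + 0 = n*(n-1)/2
= 95*94/2 = 4465


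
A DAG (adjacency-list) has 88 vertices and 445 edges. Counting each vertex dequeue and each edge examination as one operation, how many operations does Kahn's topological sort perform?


V = 88 (vertex processing)
E = 445 (edge processing)
V + E = 88 + 445 = 533


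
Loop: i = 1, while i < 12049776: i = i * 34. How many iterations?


i multiplies by 34 each step:
i = 1 -> 34 -> 1156 -> 39304 -> 1336336 -> 45435424 (stop)
Iterations = ceil(log_34(12049776)) = 5


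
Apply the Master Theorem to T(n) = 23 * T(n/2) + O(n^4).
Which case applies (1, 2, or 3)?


The Master Theorem: T(n) = a*T(n/b) + O(n^c)
  a = 23, b = 2, c = 4
log_b(a) = log_2(23) ~ 4.524
Compare b^c with a: 2^4 = 16 < 23, so c < log_b(a).
Since c < log_b(a), Case 1 applies.
T(n) = O(n^(log_2 23)) ~ O(n^4.524)
Master Theorem case = 1


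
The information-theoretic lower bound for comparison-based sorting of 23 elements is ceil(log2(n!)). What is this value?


A binary decision tree of height h has at most 2^h leaves and needs at least n! of them, so h >= ceil(log2(n!)).
Compute 23! as a running product:
  x2 = 2, x3 = 6, x4 = 24, x5 = 120
  x6 = 720, x7 = 5040, x8 = 40320, x9 = 362880
  x10 = 3628800, x11 = 39916800, x12 = 479001600, x13 = 6227020800
  x14 = 87178291200, x15 = 1307674368000, x16 = 20922789888000, x17 = 355687428096000
  x18 = 6402373705728000, x19 = 121645100408832000, x20 = 2432902008176640000, x21 = 51090942171709440000
  x22 = 1124000727777607680000, x23 = 25852016738884976640000
23! = 25852016738884976640000
Bracket between powers of 2:
  2^74 = 18889465931478580854784 < 25852016738884976640000 <= 37778931862957161709568 = 2^75
So ceil(log2(23!)) = 75


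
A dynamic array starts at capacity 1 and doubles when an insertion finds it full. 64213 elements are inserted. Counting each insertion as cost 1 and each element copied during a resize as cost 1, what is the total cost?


n = 64213
Insertion costs: 64213
Resizes copy 1, 2, 4, ... up to the largest power of 2 that is <= n-1 = 64212, i.e. 32768.
Copy costs = 1 + 2 + 4 + 8 + 16 + 32 + 64 + 128 + 256 + 512 + 1024 + 2048 + 4096 + 8192 + 16384 + 32768 = 65535
Total = 64213 + 65535 = 129748


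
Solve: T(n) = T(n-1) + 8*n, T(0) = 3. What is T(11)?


Expanding the recurrence:
T(11) = T(10) + 8*11
       = T(9) + 8*10 + 8*11
       ...
       = T(0) + 8*(1 + 2 + ... + 11)
       = 3 + 8 * 11*12/2
       = 3 + 8 * 66
       = 3 + 528 = 531


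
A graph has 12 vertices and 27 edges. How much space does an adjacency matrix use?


Adjacency matrix: V x V grid of entries
Space = V^2 = 12^2 = 12 * 12 = 144


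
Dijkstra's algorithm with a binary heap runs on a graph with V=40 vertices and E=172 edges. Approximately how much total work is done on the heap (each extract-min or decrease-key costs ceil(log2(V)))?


Dijkstra with a binary heap: each vertex is extracted once, each edge may relax once.
Each heap operation costs O(log V).
V + E = 40 + 172 = 212
ceil(log2(40)) = 6 (since 2^5 = 32 < 40 <= 64 = 2^6)
Total heap work = (V+E) * ceil(log2(V)) = 212 * 6 = 1272


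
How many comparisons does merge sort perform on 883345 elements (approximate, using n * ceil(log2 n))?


Recursion depth: ceil(log2(883345)) = 20
Each recursion level merges n = 883345 elements
Total = 883345 * 20 = 17666900


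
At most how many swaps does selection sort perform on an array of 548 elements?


Each of the 547 passes places one element in its final position.
Pass 1: swap minimum into position 0
Pass 2: swap minimum of remaining into position 1
...
Pass 547: last two elements, one swap
Maximum swaps = 548 - 1 = 547


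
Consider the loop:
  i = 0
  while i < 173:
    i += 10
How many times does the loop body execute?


Starting at i = 0, each iteration adds 10.
Iterations until i >= 173:
  Iteration 1: i = 0 -> i = 10
  Iteration 2: i = 10 -> i = 20
  Iteration 3: i = 20 -> i = 30
  Iteration 4: i = 30 -> i = 40
  Iteration 5: i = 40 -> i = 50
  Iteration 6: i = 50 -> i = 60
  Iteration 7: i = 60 -> i = 70
  Iteration 8: i = 70 -> i = 80
  ... continuing ...
Total iterations = ceil(173/10) = 18


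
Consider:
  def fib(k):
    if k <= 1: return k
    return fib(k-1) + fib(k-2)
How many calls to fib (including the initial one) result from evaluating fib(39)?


Let C(m) = total calls to evaluate fib(m). Then C(0)=C(1)=1, and
C(m) = 1 + C(m-1) + C(m-2) for m >= 2.
Build the table (each entry = 1 + previous two):
  C(0) = 1
  C(1) = 1
  C(2) = 1 + 1 + 1 = 3
  C(3) = 1 + 3 + 1 = 5
  C(4) = 1 + 5 + 3 = 9
  C(5) = 1 + 9 + 5 = 15
  C(6) = 1 + 15 + 9 = 25
  C(7) = 1 + 25 + 15 = 41
  C(8) = 1 + 41 + 25 = 67
  C(9) = 1 + 67 + 41 = 109
  C(10) = 1 + 109 + 67 = 177
  C(11) = 1 + 177 + 109 = 287
  C(12) = 1 + 287 + 177 = 465
  C(13) = 1 + 465 + 287 = 753
  C(14) = 1 + 753 + 465 = 1219
  C(15) = 1 + 1219 + 753 = 1973
  C(16) = 1 + 1973 + 1219 = 3193
  C(17) = 1 + 3193 + 1973 = 5167
  C(18) = 1 + 5167 + 3193 = 8361
  C(19) = 1 + 8361 + 5167 = 13529
  C(20) = 1 + 13529 + 8361 = 21891
  C(21) = 1 + 21891 + 13529 = 35421
  C(22) = 1 + 35421 + 21891 = 57313
  C(23) = 1 + 57313 + 35421 = 92735
  C(24) = 1 + 92735 + 57313 = 150049
  C(25) = 1 + 150049 + 92735 = 242785
  C(26) = 1 + 242785 + 150049 = 392835
  C(27) = 1 + 392835 + 242785 = 635621
  C(28) = 1 + 635621 + 392835 = 1028457
  C(29) = 1 + 1028457 + 635621 = 1664079
  C(30) = 1 + 1664079 + 1028457 = 2692537
  C(31) = 1 + 2692537 + 1664079 = 4356617
  C(32) = 1 + 4356617 + 2692537 = 7049155
  C(33) = 1 + 7049155 + 4356617 = 11405773
  C(34) = 1 + 11405773 + 7049155 = 18454929
  C(35) = 1 + 18454929 + 11405773 = 29860703
  C(36) = 1 + 29860703 + 18454929 = 48315633
  C(37) = 1 + 48315633 + 29860703 = 78176337
  C(38) = 1 + 78176337 + 48315633 = 126491971
  C(39) = 1 + 126491971 + 78176337 = 204668309
Total calls for fib(39) = 204668309


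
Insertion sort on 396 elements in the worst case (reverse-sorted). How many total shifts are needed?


In the worst case (reverse-sorted), each element shifts past all previous:
  Element 1: 1 shifts
  Element 2: 2 shifts
  Element 3: 3 shifts
  Element 4: 4 shifts
  Element 5: 5 shifts
  ...
  Element 395: 395 shifts
Total = 1 + 2 + ... + 395
= 396*(396-1)/2 = 78210


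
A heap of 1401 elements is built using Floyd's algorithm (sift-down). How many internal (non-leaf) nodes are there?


Leaf nodes occupy roughly half the array.
Sift-down is called for each internal node, starting from the last one.
Internal nodes = floor(n/2) = floor(1401/2) = 700


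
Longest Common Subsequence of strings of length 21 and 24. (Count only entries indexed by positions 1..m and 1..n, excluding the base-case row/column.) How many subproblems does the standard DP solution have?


DP table indexed by positions in both strings.
First string: 21 positions
Second string: 24 positions
Total = 21 * 24 = 504


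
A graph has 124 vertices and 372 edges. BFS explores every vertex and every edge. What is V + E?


A full BFS traversal dequeues each vertex once and examines each edge once.
Vertex visits: 124
Edge visits: 372
V + E = 124 + 372 = 496


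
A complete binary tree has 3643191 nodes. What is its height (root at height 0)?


In a complete binary tree, level k holds nodes 2^k .. 2^(k+1)-1 (1-indexed).
Height = floor(log2(n)) = floor(log2(3643191)) = 21
Check: 2^21 = 2097152 <= 3643191 < 4194304 = 2^22


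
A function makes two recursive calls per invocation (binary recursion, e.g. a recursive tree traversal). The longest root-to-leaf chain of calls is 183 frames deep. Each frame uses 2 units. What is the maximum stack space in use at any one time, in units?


Binary recursion: the two calls run one after the other, so only one root-to-leaf chain of frames is on the stack at a time.
Maximum depth (longest chain) = 183 frames
Each frame = 2 units
Max stack space = 183 * 2 = 366


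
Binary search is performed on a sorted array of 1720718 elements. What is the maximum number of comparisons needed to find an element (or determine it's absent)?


Binary search halves the search space each comparison:
  Step 1: search space = 1720718 -> 860359
  Step 2: search space = 860359 -> 430179
  Step 3: search space = 430179 -> 215089
  Step 4: search space = 215089 -> 107544
  Step 5: search space = 107544 -> 53772
  Step 6: search space = 53772 -> 26886
  Step 7: search space = 26886 -> 13443
  Step 8: search space = 13443 -> 6721
  Step 9: search space = 6721 -> 3360
  Step 10: search space = 3360 -> 1680
  Step 11: search space = 1680 -> 840
  Step 12: search space = 840 -> 420
  Step 13: search space = 420 -> 210
  Step 14: search space = 210 -> 105
  Step 15: search space = 105 -> 52
  Step 16: search space = 52 -> 26
  Step 17: search space = 26 -> 13
  Step 18: search space = 13 -> 6
  Step 19: search space = 6 -> 3
  Step 20: search space = 3 -> 1
  Step 21: search space = 1 (final check)
Maximum comparisons = floor(log2(1720718)) + 1 = 20 + 1 = 21


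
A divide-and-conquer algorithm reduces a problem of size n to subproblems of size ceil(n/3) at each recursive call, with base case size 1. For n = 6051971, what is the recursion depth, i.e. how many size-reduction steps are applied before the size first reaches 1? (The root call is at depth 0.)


Each step divides the size by 3 (rounding up); after k steps the size is ceil(n/3^k), which equals 1 exactly when 3^k >= n.
So the depth is the smallest k with 3^k >= 6051971, i.e. ceil(log_3(6051971)).
3^14 = 4782969 < 6051971 <= 14348907 = 3^15
Recursion depth = 15


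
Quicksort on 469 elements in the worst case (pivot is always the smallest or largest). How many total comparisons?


In the worst case, each partition step picks the worst pivot:
  Partition 1: 468 comparisons (n-1 elements to compare)
  Partition 2: 467 comparisons
  Partition 3: 466 comparisons
  Partition 4: 465 comparisons
  Partition 5: 464 comparisons
  ...
  Last partition: 0 comparisons
Total = (n-1) + (n-2) + ... + 1 + 0 = n*(n-1)/2
= 469*468/2 = 109746


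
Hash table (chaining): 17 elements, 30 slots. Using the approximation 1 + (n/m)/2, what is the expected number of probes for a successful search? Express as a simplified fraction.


Computing expected probes:
alpha = 17/30
= 1 + alpha/2
= 1 + 17/(2*30)
= (2*30 + 17) / (2*30)
= 77/60


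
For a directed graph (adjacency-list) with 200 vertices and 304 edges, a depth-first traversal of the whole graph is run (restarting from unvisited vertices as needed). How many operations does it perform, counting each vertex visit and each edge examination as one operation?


A full DFS traversal visits each vertex once and examines each edge once.
V = 200
E = 304
Sum = 200 + 304 = 504


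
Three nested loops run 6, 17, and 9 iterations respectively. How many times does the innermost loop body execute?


Loop 1 (outermost): 6 iterations
Loop 2 (middle): 17 iterations per outer
Loop 3 (innermost): 9 iterations per middle
Total = 6 * 17 * 9 = 918


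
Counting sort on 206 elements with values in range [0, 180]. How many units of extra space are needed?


Output array size: 206 (to store sorted result)
Count array size: 181 (one slot per possible value, range 0 to 180)
Total extra space = 206 + 181 = 387


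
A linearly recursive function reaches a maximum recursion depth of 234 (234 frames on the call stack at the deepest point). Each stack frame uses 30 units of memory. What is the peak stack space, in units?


Maximum recursion depth = 234 frames
Memory per frame = 30 units
Total stack space = depth * frame_size
= 234 * 30 = 7020


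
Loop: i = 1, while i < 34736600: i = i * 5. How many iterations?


i multiplies by 5 each step:
i = 1 -> 5 -> 25 -> 125 -> 625 -> 3125 -> 15625 -> 78125 -> 390625 -> 1953125 -> 9765625 -> 48828125 (stop)
Iterations = ceil(log_5(34736600)) = 11


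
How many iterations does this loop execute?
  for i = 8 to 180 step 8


The loop variable i takes values starting at 8 and increments by 8 each iteration.
Sequence: i = 8, 16, 24, 32, 40, 48, 56, 64, 72, ...
The upper bound 180 is inclusive, so the count is floor((last - first) / step) + 1:
floor((180 - 8) / 8) + 1 = floor(172/8) + 1 = 21 + 1 = 22


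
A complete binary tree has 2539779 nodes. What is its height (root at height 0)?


In a complete binary tree, level k holds nodes 2^k .. 2^(k+1)-1 (1-indexed).
Height = floor(log2(n)) = floor(log2(2539779)) = 21
Check: 2^21 = 2097152 <= 2539779 < 4194304 = 2^22


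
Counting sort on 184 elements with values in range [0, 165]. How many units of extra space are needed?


Output array size: 184 (to store sorted result)
Count array size: 166 (one slot per possible value, range 0 to 165)
Total extra space = 184 + 166 = 350


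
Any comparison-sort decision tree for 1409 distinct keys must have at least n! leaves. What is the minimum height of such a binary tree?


A binary decision tree of height h has at most 2^h leaves and needs at least n! of them, so h >= ceil(log2(n!)).
1409! is far too large to multiply out, so use Stirling's series:
  ln(n!) ~ n ln n - n + (1/2) ln(2 pi n) + 1/(12n)  (error below 1/(360 n^3), negligible here)
  ln(1409) = 7.2506355
  n ln n = 1409 * 7.2506355 = 10216.1454
  (1/2) ln(2 pi * 1409) = (1/2) ln(8853.0081) = 4.5443
  1/(12*1409) = 0.0001
  ln(1409!) ~ 10216.1454 - 1409 + 4.5443 + 0.0001 = 8811.6898
Convert to base 2: log2(1409!) = 8811.6898 / ln 2 = 8811.6898 / 0.69314718 = 12712.5812
ceil(12712.5812) = 12713


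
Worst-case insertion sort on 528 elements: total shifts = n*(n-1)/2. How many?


Sum of shifts = 1 + 2 + 3 + ... + 527
= 528 * 527 / 2
= 278256 / 2
= 139128


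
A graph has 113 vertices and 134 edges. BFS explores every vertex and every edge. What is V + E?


A full BFS traversal dequeues each vertex once and examines each edge once.
Vertex visits: 113
Edge visits: 134
V + E = 113 + 134 = 247


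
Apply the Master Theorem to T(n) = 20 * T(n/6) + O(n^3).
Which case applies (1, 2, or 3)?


The Master Theorem: T(n) = a*T(n/b) + O(n^c)
  a = 20, b = 6, c = 3
log_b(a) = log_6(20) ~ 1.672
Compare b^c with a: 6^3 = 216 > 20, so c > log_b(a).
Since c > log_b(a), Case 3 applies.
T(n) = O(n^3)
Master Theorem case = 3


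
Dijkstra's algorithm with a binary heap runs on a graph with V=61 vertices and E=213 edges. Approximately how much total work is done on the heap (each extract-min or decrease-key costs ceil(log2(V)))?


Dijkstra with a binary heap: each vertex is extracted once, each edge may relax once.
Each heap operation costs O(log V).
V + E = 61 + 213 = 274
ceil(log2(61)) = 6 (since 2^5 = 32 < 61 <= 64 = 2^6)
Total heap work = (V+E) * ceil(log2(V)) = 274 * 6 = 1644


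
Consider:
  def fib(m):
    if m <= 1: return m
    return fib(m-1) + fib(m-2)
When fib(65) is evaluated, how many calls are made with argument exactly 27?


Let N(m) = number of times fib(m) is called while evaluating fib(65).
N(65) = 1 (the initial call).
N(64) = 1 (only fib(65) calls it).
For 1 <= m <= 63: fib(m) is called by fib(m+1) and fib(m+2), so
  N(m) = N(m+1) + N(m+2).
fib(0) is called only by fib(2), so N(0) = N(2).
Walk down from m=65:
  N(65)=1, N(64)=1, N(63)=2, N(62)=3, N(61)=5, N(60)=8, N(59)=13, N(58)=21, N(57)=34, N(56)=55, N(55)=89, N(54)=144, N(53)=233, N(52)=377, N(51)=610, N(50)=987, N(49)=1597, N(48)=2584, N(47)=4181, N(46)=6765, N(45)=10946, N(44)=17711, N(43)=28657, N(42)=46368, N(41)=75025, N(40)=121393, N(39)=196418, N(38)=317811, N(37)=514229, N(36)=832040, N(35)=1346269, N(34)=2178309, N(33)=3524578, N(32)=5702887, N(31)=9227465, N(30)=14930352, N(29)=24157817, N(28)=39088169, N(27)=63245986
N(27) = 63245986


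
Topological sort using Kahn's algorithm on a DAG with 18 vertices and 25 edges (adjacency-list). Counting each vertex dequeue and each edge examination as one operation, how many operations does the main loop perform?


Kahn's algorithm:
  1. Compute in-degrees: O(V + E)
  2. Process queue: each vertex dequeued once (O(V))
     each edge examined once (O(E))
Total = V + E = 18 + 25 = 43


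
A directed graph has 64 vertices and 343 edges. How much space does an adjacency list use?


Adjacency list: one list head per vertex + one entry per edge
Vertex heads: 64
Edge entries: 343
Total = 64 + 343 = 407


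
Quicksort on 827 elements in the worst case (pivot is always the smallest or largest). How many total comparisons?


In the worst case, each partition step picks the worst pivot:
  Partition 1: 826 comparisons (n-1 elements to compare)
  Partition 2: 825 comparisons
  Partition 3: 824 comparisons
  Partition 4: 823 comparisons
  Partition 5: 822 comparisons
  ...
  Last partition: 0 comparisons
Total = (n-1) + (n-2) + ... + 1 + 0 = n*(n-1)/2
= 827*826/2 = 341551


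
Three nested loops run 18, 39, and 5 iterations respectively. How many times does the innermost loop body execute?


Loop 1 (outermost): 18 iterations
Loop 2 (middle): 39 iterations per outer
Loop 3 (innermost): 5 iterations per middle
Total = 18 * 39 * 5 = 3510


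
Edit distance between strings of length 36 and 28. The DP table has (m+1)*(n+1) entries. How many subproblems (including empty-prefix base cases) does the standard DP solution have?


The table includes base cases (empty prefixes).
Rows: (m+1) = 37
Columns: (n+1) = 29
Total = 37 * 29 = 1073


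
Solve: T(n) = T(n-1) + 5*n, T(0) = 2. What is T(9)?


Expanding the recurrence:
T(9) = T(8) + 5*9
       = T(7) + 5*8 + 5*9
       ...
       = T(0) + 5*(1 + 2 + ... + 9)
       = 2 + 5 * 9*10/2
       = 2 + 5 * 45
       = 2 + 225 = 227


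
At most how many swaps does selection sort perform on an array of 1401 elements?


Each of the 1400 passes places one element in its final position.
Pass 1: swap minimum into position 0
Pass 2: swap minimum of remaining into position 1
...
Pass 1400: last two elements, one swap
Maximum swaps = 1401 - 1 = 1400


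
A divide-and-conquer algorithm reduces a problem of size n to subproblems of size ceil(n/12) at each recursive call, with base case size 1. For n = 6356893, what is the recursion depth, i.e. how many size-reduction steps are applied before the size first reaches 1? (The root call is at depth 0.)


Each step divides the size by 12 (rounding up); after k steps the size is ceil(n/12^k), which equals 1 exactly when 12^k >= n.
So the depth is the smallest k with 12^k >= 6356893, i.e. ceil(log_12(6356893)).
12^6 = 2985984 < 6356893 <= 35831808 = 12^7
Recursion depth = 7


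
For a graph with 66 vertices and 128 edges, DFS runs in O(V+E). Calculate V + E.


A full DFS traversal visits each vertex once and examines each edge once.
V = 66
E = 128
Sum = 66 + 128 = 194


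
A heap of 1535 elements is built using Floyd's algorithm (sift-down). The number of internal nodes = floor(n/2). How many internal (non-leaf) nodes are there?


Leaf nodes occupy roughly half the array.
Sift-down is called for each internal node, starting from the last one.
Internal nodes = floor(n/2) = floor(1535/2) = 767


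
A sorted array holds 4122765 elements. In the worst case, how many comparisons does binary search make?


Halving sequence: 4122765 -> 2061382 -> 1030691 -> 515345 -> 257672 -> 128836 -> 64418 -> 32209 -> 16104 -> 8052 -> 4026 -> 2013 -> 1006 -> 503 -> 251 -> 125 -> 62 -> 31 -> 15 -> 7 -> 3 -> 1
Number of halvings = 21
Max comparisons = 21 + 1 = 22


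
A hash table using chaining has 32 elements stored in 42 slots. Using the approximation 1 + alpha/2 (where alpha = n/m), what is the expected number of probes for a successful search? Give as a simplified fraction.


Load factor alpha = n/m = 32/42
Expected probes = 1 + alpha/2 = 1 + 32/(2*42)
= 1 + 32/84
= 84/84 + 32/84
= 116/84
Simplify: 29/21


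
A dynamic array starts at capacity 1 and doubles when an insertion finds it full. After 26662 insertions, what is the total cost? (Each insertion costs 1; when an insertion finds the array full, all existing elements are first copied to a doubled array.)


Insertion cost: 26662 (one per element)
Resizes occur just before inserting elements 2, 3, 5, 9, ...
Elements copied at each resize: 1 + 2 + 4 + 8 + 16 + 32 + 64 + 128 + 256 + 512 + 1024 + 2048 + 4096 + 8192 + 16384
Sum of copies = 32767 (geometric series: 2^k - 1)
Total = 26662 + 32767 = 59429


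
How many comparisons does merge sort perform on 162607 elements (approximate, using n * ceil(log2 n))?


Recursion depth: ceil(log2(162607)) = 18
Each recursion level merges n = 162607 elements
Total = 162607 * 18 = 2926926


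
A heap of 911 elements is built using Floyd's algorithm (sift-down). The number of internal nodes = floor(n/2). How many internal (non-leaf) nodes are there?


Leaf nodes occupy roughly half the array.
Sift-down is called for each internal node, starting from the last one.
Internal nodes = floor(n/2) = floor(911/2) = 455


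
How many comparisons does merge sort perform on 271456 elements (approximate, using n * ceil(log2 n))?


Recursion depth: ceil(log2(271456)) = 19
Each recursion level merges n = 271456 elements
Total = 271456 * 19 = 5157664


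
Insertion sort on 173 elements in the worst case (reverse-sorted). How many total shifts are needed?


In the worst case (reverse-sorted), each element shifts past all previous:
  Element 1: 1 shifts
  Element 2: 2 shifts
  Element 3: 3 shifts
  Element 4: 4 shifts
  Element 5: 5 shifts
  ...
  Element 172: 172 shifts
Total = 1 + 2 + ... + 172
= 173*(173-1)/2 = 14878
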